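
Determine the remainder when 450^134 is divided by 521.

427

Compute successive squares:
134 in binary is 10000110, i.e. 134 = 128 + 4 + 2.
450^1 ≡ 450 (mod 521)
450^2 ≡ 450^2 = 202500 ≡ 352 (mod 521)
450^4 ≡ 352^2 = 123904 ≡ 427 (mod 521)
450^8 ≡ 427^2 = 182329 ≡ 500 (mod 521)
450^16 ≡ 500^2 = 250000 ≡ 441 (mod 521)
450^32 ≡ 441^2 = 194481 ≡ 148 (mod 521)
450^64 ≡ 148^2 = 21904 ≡ 22 (mod 521)
450^128 ≡ 22^2 = 484 (mod 521)
450^134 = 450^128 × 450^4 × 450^2 ≡ 484 × 427 × 352 (mod 521).
Accumulate the product:
484 × 427 = 206668 ≡ 352
352 × 352 = 123904 ≡ 427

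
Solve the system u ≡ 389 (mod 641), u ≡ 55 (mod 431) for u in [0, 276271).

215124

641⁻¹ mod 431: 641×39 ≡ 1 (mod 431), so 641⁻¹ ≡ 39.
u = 389 + 641×((55 − 389)×39 mod 431) = 389 + 641×335 = 215124.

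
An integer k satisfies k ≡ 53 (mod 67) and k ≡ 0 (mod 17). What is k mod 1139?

187

67⁻¹ mod 17: 67*16 ≡ 1 (mod 17), so 67⁻¹ ≡ 16.
k = 53 + 67*((0 − 53)*16 mod 17) = 53 + 67*2 = 187.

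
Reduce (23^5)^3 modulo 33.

23

(23)^5 ≡ 23 (mod 33)
(23)^3 ≡ 23 (mod 33)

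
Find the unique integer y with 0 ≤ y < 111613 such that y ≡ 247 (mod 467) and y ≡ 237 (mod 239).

71698

467⁻¹ mod 239: 467·152 ≡ 1 (mod 239), so 467⁻¹ ≡ 152.
y = 247 + 467·((237 − 247)·152 mod 239) = 247 + 467·153 = 71698.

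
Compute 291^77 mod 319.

77 in binary is 1001101, i.e. 77 = 64 + 8 + 4 + 1.
291^1 ≡ 291 (mod 319)
291^2 ≡ 291^2 = 84681 ≡ 146 (mod 319)
291^4 ≡ 146^2 = 21316 ≡ 262 (mod 319)
291^8 ≡ 262^2 = 68644 ≡ 59 (mod 319)
291^16 ≡ 59^2 = 3481 ≡ 291 (mod 319)
291^32 ≡ 291^2 = 84681 ≡ 146 (mod 319)
291^64 ≡ 146^2 = 21316 ≡ 262 (mod 319)
291^77 = 291^64 · 291^8 · 291^4 · 291^1 ≡ 262 · 59 · 262 · 291 (mod 319).
Accumulate the product:
262 · 59 = 15458 ≡ 146
146 · 262 = 38252 ≡ 291
291 · 291 = 84681 ≡ 146

146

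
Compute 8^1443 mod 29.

1443 in binary is 10110100011, i.e. 1443 = 1024 + 256 + 128 + 32 + 2 + 1.
8^1 ≡ 8 (mod 29)
8^2 ≡ 8^2 = 64 ≡ 6 (mod 29)
8^4 ≡ 6^2 = 36 ≡ 7 (mod 29)
8^8 ≡ 7^2 = 49 ≡ 20 (mod 29)
8^16 ≡ 20^2 = 400 ≡ 23 (mod 29)
8^32 ≡ 23^2 = 529 ≡ 7 (mod 29)
8^64 ≡ 7^2 = 49 ≡ 20 (mod 29)
8^128 ≡ 20^2 = 400 ≡ 23 (mod 29)
8^256 ≡ 23^2 = 529 ≡ 7 (mod 29)
8^512 ≡ 7^2 = 49 ≡ 20 (mod 29)
8^1024 ≡ 20^2 = 400 ≡ 23 (mod 29)
8^1443 = 8^1024 × 8^256 × 8^128 × 8^32 × 8^2 × 8^1 ≡ 23 × 7 × 23 × 7 × 6 × 8 (mod 29).
Accumulate the product:
23 × 7 = 161 ≡ 16
16 × 23 = 368 ≡ 20
20 × 7 = 140 ≡ 24
24 × 6 = 144 ≡ 28
28 × 8 = 224 ≡ 21

21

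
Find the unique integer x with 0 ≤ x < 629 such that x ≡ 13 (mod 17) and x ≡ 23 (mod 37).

319

17⁻¹ mod 37: 17*24 ≡ 1 (mod 37), so 17⁻¹ ≡ 24.
x = 13 + 17*((23 − 13)*24 mod 37) = 13 + 17*18 = 319.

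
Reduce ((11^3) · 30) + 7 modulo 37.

(11)^3 ≡ 36 (mod 37)
36 · 30 = 1080 ≡ 7 (mod 37)
7 + 7 = 14

14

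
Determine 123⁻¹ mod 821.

Run the extended Euclidean algorithm:
821 = 6*123 + 83
123 = 1*83 + 40
83 = 2*40 + 3
40 = 13*3 + 1
3 = 3*1 + 0
gcd(123, 821) = 1, so the inverse exists.
Back-substitute for 1:
1 = 1*40 − 13*3
  = −13*83 + 27*40
  = 27*123 − 40*83
  = −40*821 + 267*123
So 123⁻¹ ≡ 267 (mod 821).

267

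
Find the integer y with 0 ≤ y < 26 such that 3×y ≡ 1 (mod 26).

Apply the Euclidean algorithm and back-substitute:
26 = 8×3 + 2
3 = 1×2 + 1
2 = 2×1 + 0
gcd(3, 26) = 1, so the inverse exists.
Bézout: 1 = −1×26 + 9×3.
So 3⁻¹ ≡ 9 (mod 26).

9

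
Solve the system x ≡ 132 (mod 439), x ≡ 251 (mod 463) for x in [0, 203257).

439⁻¹ mod 463: 439×135 ≡ 1 (mod 463), so 439⁻¹ ≡ 135.
x = 132 + 439×((251 − 132)×135 mod 463) = 132 + 439×323 = 141929.

141929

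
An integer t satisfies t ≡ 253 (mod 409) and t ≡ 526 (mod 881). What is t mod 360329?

116818

409⁻¹ mod 881: 409×853 ≡ 1 (mod 881), so 409⁻¹ ≡ 853.
t = 253 + 409×((526 − 253)×853 mod 881) = 253 + 409×285 = 116818.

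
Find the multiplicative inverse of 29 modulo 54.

41

54 = 1·29 + 25
29 = 1·25 + 4
25 = 6·4 + 1
4 = 4·1 + 0
gcd(29, 54) = 1, so the inverse exists.
Back-substitute for 1:
1 = 1·25 − 6·4
  = −6·29 + 7·25
  = 7·54 − 13·29
So 29⁻¹ ≡ −13 ≡ 41 (mod 54).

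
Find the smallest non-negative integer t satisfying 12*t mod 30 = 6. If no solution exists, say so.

3

gcd(12, 30) = 6, and 6 | 6, so solutions exist.
Divide through by 6: 2*t = 1 (mod 5).
2⁻¹ ≡ 3 (mod 5).
t ≡ 3*1 ≡ 3 (mod 5).
The smallest non-negative solution is t = 3.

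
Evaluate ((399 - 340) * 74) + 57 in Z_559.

510

399 - 340 = 59
59 * 74 = 4366 ≡ 453 (mod 559)
453 + 57 = 510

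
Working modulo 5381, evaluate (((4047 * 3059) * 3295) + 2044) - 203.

5370

4047 * 3059 = 12379773 ≡ 3473 (mod 5381)
3473 * 3295 = 11443535 ≡ 3529 (mod 5381)
3529 + 2044 = 5573 ≡ 192 (mod 5381)
192 - 203 = -11 ≡ 5370 (mod 5381)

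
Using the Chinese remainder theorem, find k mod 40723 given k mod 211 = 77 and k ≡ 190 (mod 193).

3664

211⁻¹ mod 193: 211·118 ≡ 1 (mod 193), so 211⁻¹ ≡ 118.
k = 77 + 211·((190 − 77)·118 mod 193) = 77 + 211·17 = 3664.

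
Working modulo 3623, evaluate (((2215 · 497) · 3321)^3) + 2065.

3086

2215 · 497 = 1100855 ≡ 3086 (mod 3623)
3086 · 3321 = 10248606 ≡ 2762 (mod 3623)
(2762)^3 ≡ 1021 (mod 3623)
1021 + 2065 = 3086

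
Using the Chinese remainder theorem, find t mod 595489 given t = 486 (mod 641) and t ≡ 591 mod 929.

641⁻¹ mod 929: 641×829 ≡ 1 (mod 929), so 641⁻¹ ≡ 829.
t = 486 + 641×((591 − 486)×829 mod 929) = 486 + 641×648 = 415854.

415854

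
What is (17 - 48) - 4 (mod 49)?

14

17 - 48 = -31 ≡ 18 (mod 49)
18 - 4 = 14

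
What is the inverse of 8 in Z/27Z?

27 = 3·8 + 3
8 = 2·3 + 2
3 = 1·2 + 1
2 = 2·1 + 0
gcd(8, 27) = 1, so the inverse exists.
Back-substitute for 1:
1 = 1·3 − 1·2
  = −1·8 + 3·3
  = 3·27 − 10·8
So 8⁻¹ ≡ −10 ≡ 17 (mod 27).

17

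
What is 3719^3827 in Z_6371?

Using repeated squaring:
3827 in binary is 111011110011, i.e. 3827 = 2048 + 1024 + 512 + 128 + 64 + 32 + 16 + 2 + 1.
3719^1 ≡ 3719 (mod 6371)
3719^2 ≡ 3719^2 = 13830961 ≡ 5891 (mod 6371)
3719^4 ≡ 5891^2 = 34703881 ≡ 1044 (mod 6371)
3719^8 ≡ 1044^2 = 1089936 ≡ 495 (mod 6371)
3719^16 ≡ 495^2 = 245025 ≡ 2927 (mod 6371)
3719^32 ≡ 2927^2 = 8567329 ≡ 4705 (mod 6371)
3719^64 ≡ 4705^2 = 22137025 ≡ 4171 (mod 6371)
3719^128 ≡ 4171^2 = 17397241 ≡ 4411 (mod 6371)
3719^256 ≡ 4411^2 = 19456921 ≡ 6258 (mod 6371)
3719^512 ≡ 6258^2 = 39162564 ≡ 27 (mod 6371)
3719^1024 ≡ 27^2 = 729 (mod 6371)
3719^2048 ≡ 729^2 = 531441 ≡ 2648 (mod 6371)
3719^3827 = 3719^2048 × 3719^1024 × 3719^512 × 3719^128 × 3719^64 × 3719^32 × 3719^16 × 3719^2 × 3719^1 ≡ 2648 × 729 × 27 × 4411 × 4171 × 4705 × 2927 × 5891 × 3719 (mod 6371).
Accumulate the product:
2648 × 729 = 1930392 ≡ 6350
6350 × 27 = 171450 ≡ 5804
5804 × 4411 = 25601444 ≡ 2766
2766 × 4171 = 11536986 ≡ 5476
5476 × 4705 = 25764580 ≡ 256
256 × 2927 = 749312 ≡ 3905
3905 × 5891 = 23004355 ≡ 5045
5045 × 3719 = 18762355 ≡ 6131

6131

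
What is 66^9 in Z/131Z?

By square-and-multiply:
9 in binary is 1001, i.e. 9 = 8 + 1.
66^1 ≡ 66 (mod 131)
66^2 ≡ 66^2 = 4356 ≡ 33 (mod 131)
66^4 ≡ 33^2 = 1089 ≡ 41 (mod 131)
66^8 ≡ 41^2 = 1681 ≡ 109 (mod 131)
66^9 = 66^8 × 66^1 ≡ 109 × 66 (mod 131).
109 × 66 = 7194 ≡ 120 (mod 131).

120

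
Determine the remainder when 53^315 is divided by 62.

Compute successive squares:
53^1 ≡ 53 (mod 62)
53^2 ≡ 53^2 = 2809 ≡ 19 (mod 62)
53^4 ≡ 19^2 = 361 ≡ 51 (mod 62)
53^8 ≡ 51^2 = 2601 ≡ 59 (mod 62)
53^16 ≡ 59^2 = 3481 ≡ 9 (mod 62)
53^32 ≡ 9^2 = 81 ≡ 19 (mod 62)
53^64 ≡ 19^2 = 361 ≡ 51 (mod 62)
53^128 ≡ 51^2 = 2601 ≡ 59 (mod 62)
53^256 ≡ 59^2 = 3481 ≡ 9 (mod 62)
53^315 = 53^256 · 53^32 · 53^16 · 53^8 · 53^2 · 53^1 ≡ 9 · 19 · 9 · 59 · 19 · 53 (mod 62).
Accumulate the product:
9 · 19 = 171 ≡ 47
47 · 9 = 423 ≡ 51
51 · 59 = 3009 ≡ 33
33 · 19 = 627 ≡ 7
7 · 53 = 371 ≡ 61

61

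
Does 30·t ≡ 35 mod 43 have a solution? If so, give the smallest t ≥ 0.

37

gcd(30, 43) = 1, so a unique solution mod 43 exists.
30⁻¹ ≡ 33 (mod 43).
t ≡ 33·35 ≡ 37 (mod 43).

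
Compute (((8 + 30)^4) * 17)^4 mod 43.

41

8 + 30 = 38
(38)^4 ≡ 23 (mod 43)
23 * 17 = 391 ≡ 4 (mod 43)
(4)^4 ≡ 41 (mod 43)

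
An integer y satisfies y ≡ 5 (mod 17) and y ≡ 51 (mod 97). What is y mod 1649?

17⁻¹ mod 97: 17·40 ≡ 1 (mod 97), so 17⁻¹ ≡ 40.
y = 5 + 17·((51 − 5)·40 mod 97) = 5 + 17·94 = 1603.
Check: 1603 mod 17 = 5, 1603 mod 97 = 51. ✓

1603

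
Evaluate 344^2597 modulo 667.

Compute successive squares:
344^1 ≡ 344 (mod 667)
344^2 ≡ 344^2 = 118336 ≡ 277 (mod 667)
344^4 ≡ 277^2 = 76729 ≡ 24 (mod 667)
344^8 ≡ 24^2 = 576 (mod 667)
344^16 ≡ 576^2 = 331776 ≡ 277 (mod 667)
344^32 ≡ 277^2 = 76729 ≡ 24 (mod 667)
344^64 ≡ 24^2 = 576 (mod 667)
344^128 ≡ 576^2 = 331776 ≡ 277 (mod 667)
344^256 ≡ 277^2 = 76729 ≡ 24 (mod 667)
344^512 ≡ 24^2 = 576 (mod 667)
344^1024 ≡ 576^2 = 331776 ≡ 277 (mod 667)
344^2048 ≡ 277^2 = 76729 ≡ 24 (mod 667)
344^2597 = 344^2048 × 344^512 × 344^32 × 344^4 × 344^1 ≡ 24 × 576 × 24 × 24 × 344 (mod 667).
Accumulate the product:
24 × 576 = 13824 ≡ 484
484 × 24 = 11616 ≡ 277
277 × 24 = 6648 ≡ 645
645 × 344 = 221880 ≡ 436

436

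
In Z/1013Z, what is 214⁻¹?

By the extended Euclidean algorithm:
1013 = 4·214 + 157
214 = 1·157 + 57
157 = 2·57 + 43
57 = 1·43 + 14
43 = 3·14 + 1
14 = 14·1 + 0
gcd(214, 1013) = 1, so the inverse exists.
Back-substitute for 1:
1 = 1·43 − 3·14
  = −3·57 + 4·43
  = 4·157 − 11·57
  = −11·214 + 15·157
  = 15·1013 − 71·214
So 214⁻¹ ≡ −71 ≡ 942 (mod 1013).

942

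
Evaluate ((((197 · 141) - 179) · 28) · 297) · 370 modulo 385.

0

197 · 141 = 27777 ≡ 57 (mod 385)
57 - 179 = -122 ≡ 263 (mod 385)
263 · 28 = 7364 ≡ 49 (mod 385)
49 · 297 = 14553 ≡ 308 (mod 385)
308 · 370 = 113960 ≡ 0 (mod 385)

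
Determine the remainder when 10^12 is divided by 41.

18

By square-and-multiply:
12 in binary is 1100, i.e. 12 = 8 + 4.
10^1 ≡ 10 (mod 41)
10^2 ≡ 10^2 = 100 ≡ 18 (mod 41)
10^4 ≡ 18^2 = 324 ≡ 37 (mod 41)
10^8 ≡ 37^2 = 1369 ≡ 16 (mod 41)
10^12 = 10^8 * 10^4 ≡ 16 * 37 (mod 41).
16 * 37 = 592 ≡ 18 (mod 41).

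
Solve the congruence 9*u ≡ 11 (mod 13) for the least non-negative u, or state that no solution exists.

gcd(9, 13) = 1, so a unique solution mod 13 exists.
9⁻¹ ≡ 3 (mod 13).
u ≡ 3*11 ≡ 7 (mod 13).

7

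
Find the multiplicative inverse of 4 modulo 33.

By the extended Euclidean algorithm:
33 = 8·4 + 1
4 = 4·1 + 0
gcd(4, 33) = 1, so the inverse exists.
Back-substitute for 1:
1 = 1·33 − 8·4
So 4⁻¹ ≡ −8 ≡ 25 (mod 33).

25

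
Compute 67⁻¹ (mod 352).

Run the extended Euclidean algorithm:
352 = 5×67 + 17
67 = 3×17 + 16
17 = 1×16 + 1
16 = 16×1 + 0
gcd(67, 352) = 1, so the inverse exists.
Bézout: 1 = 4×352 − 21×67.
So 67⁻¹ ≡ −21 ≡ 331 (mod 352).

331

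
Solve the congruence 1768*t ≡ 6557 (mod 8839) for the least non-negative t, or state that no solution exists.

gcd(1768, 8839) = 1, so a unique solution mod 8839 exists.
1768⁻¹ ≡ 5 (mod 8839).
t ≡ 5*6557 ≡ 6268 (mod 8839).

6268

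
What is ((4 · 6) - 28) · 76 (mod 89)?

52

4 · 6 = 24
24 - 28 = -4 ≡ 85 (mod 89)
85 · 76 = 6460 ≡ 52 (mod 89)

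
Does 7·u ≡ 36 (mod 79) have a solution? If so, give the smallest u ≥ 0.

gcd(7, 79) = 1, so a unique solution mod 79 exists.
7⁻¹ ≡ 34 (mod 79).
u ≡ 34·36 ≡ 39 (mod 79).

39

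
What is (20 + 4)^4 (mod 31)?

20 + 4 = 24
(24)^4 ≡ 14 (mod 31)

14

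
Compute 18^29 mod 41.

Using repeated squaring:
29 in binary is 11101, i.e. 29 = 16 + 8 + 4 + 1.
18^1 ≡ 18 (mod 41)
18^2 ≡ 18^2 = 324 ≡ 37 (mod 41)
18^4 ≡ 37^2 = 1369 ≡ 16 (mod 41)
18^8 ≡ 16^2 = 256 ≡ 10 (mod 41)
18^16 ≡ 10^2 = 100 ≡ 18 (mod 41)
18^29 = 18^16 * 18^8 * 18^4 * 18^1 ≡ 18 * 10 * 16 * 18 (mod 41).
Accumulate the product:
18 * 10 = 180 ≡ 16
16 * 16 = 256 ≡ 10
10 * 18 = 180 ≡ 16

16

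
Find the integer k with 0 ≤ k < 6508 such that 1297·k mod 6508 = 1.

5093

6508 = 5·1297 + 23
1297 = 56·23 + 9
23 = 2·9 + 5
9 = 1·5 + 4
5 = 1·4 + 1
4 = 4·1 + 0
gcd(1297, 6508) = 1, so the inverse exists.
Bézout: 1 = 282·6508 − 1415·1297.
So 1297⁻¹ ≡ −1415 ≡ 5093 (mod 6508).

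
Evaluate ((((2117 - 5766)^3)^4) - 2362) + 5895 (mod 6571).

2187

2117 - 5766 = -3649 ≡ 2922 (mod 6571)
(2922)^3 ≡ 1473 (mod 6571)
(1473)^4 ≡ 5225 (mod 6571)
5225 - 2362 = 2863
2863 + 5895 = 8758 ≡ 2187 (mod 6571)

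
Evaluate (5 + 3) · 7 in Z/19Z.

5 + 3 = 8
8 · 7 = 56 ≡ 18 (mod 19)

18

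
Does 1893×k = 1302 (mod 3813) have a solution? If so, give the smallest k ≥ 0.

186

gcd(1893, 3813) = 3, and 3 | 1302, so solutions exist.
Divide through by 3: 631×k ≡ 434 mod 1271.
631⁻¹ ≡ 141 (mod 1271).
k ≡ 141×434 ≡ 186 (mod 1271).
The smallest non-negative solution is k = 186.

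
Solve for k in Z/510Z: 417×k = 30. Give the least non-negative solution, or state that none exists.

gcd(417, 510) = 3, and 3 | 30, so solutions exist.
Divide through by 3: 139×k ≡ 10 mod 170.
139⁻¹ ≡ 159 (mod 170).
k ≡ 159×10 ≡ 60 (mod 170).
The smallest non-negative solution is k = 60.

60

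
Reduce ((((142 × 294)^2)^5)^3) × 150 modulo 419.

167

142 × 294 = 41748 ≡ 267 (mod 419)
(267)^2 ≡ 59 (mod 419)
(59)^5 ≡ 102 (mod 419)
(102)^3 ≡ 300 (mod 419)
300 × 150 = 45000 ≡ 167 (mod 419)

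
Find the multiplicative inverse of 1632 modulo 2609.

Apply the Euclidean algorithm and back-substitute:
2609 = 1*1632 + 977
1632 = 1*977 + 655
977 = 1*655 + 322
655 = 2*322 + 11
322 = 29*11 + 3
11 = 3*3 + 2
3 = 1*2 + 1
2 = 2*1 + 0
gcd(1632, 2609) = 1, so the inverse exists.
Back-substitute for 1:
1 = 1*3 − 1*2
  = −1*11 + 4*3
  = 4*322 − 117*11
  = −117*655 + 238*322
  = 238*977 − 355*655
  = −355*1632 + 593*977
  = 593*2609 − 948*1632
So 1632⁻¹ ≡ −948 ≡ 1661 (mod 2609).

1661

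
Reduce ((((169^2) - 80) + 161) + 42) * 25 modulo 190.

(169)^2 ≡ 61 (mod 190)
61 - 80 = -19 ≡ 171 (mod 190)
171 + 161 = 332 ≡ 142 (mod 190)
142 + 42 = 184
184 * 25 = 4600 ≡ 40 (mod 190)

40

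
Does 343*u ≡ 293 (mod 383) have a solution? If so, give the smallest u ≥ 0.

gcd(343, 383) = 1, so a unique solution mod 383 exists.
343⁻¹ ≡ 67 (mod 383).
u ≡ 67*293 ≡ 98 (mod 383).

98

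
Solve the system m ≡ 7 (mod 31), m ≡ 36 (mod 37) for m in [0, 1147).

813

31⁻¹ mod 37: 31·6 ≡ 1 (mod 37), so 31⁻¹ ≡ 6.
m = 7 + 31·((36 − 7)·6 mod 37) = 7 + 31·26 = 813.
Check: 813 mod 31 = 7, 813 mod 37 = 36. ✓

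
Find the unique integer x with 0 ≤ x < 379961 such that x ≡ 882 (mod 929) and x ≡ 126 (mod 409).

929⁻¹ mod 409: 929×339 ≡ 1 (mod 409), so 929⁻¹ ≡ 339.
x = 882 + 929×((126 − 882)×339 mod 409) = 882 + 929×159 = 148593.

148593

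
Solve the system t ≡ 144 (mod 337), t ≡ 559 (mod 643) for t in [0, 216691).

30137

337⁻¹ mod 643: 337×166 ≡ 1 (mod 643), so 337⁻¹ ≡ 166.
t = 144 + 337×((559 − 144)×166 mod 643) = 144 + 337×89 = 30137.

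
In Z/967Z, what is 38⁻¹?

738

Apply the Euclidean algorithm and back-substitute:
967 = 25·38 + 17
38 = 2·17 + 4
17 = 4·4 + 1
4 = 4·1 + 0
gcd(38, 967) = 1, so the inverse exists.
Back-substitute for 1:
1 = 1·17 − 4·4
  = −4·38 + 9·17
  = 9·967 − 229·38
So 38⁻¹ ≡ −229 ≡ 738 (mod 967).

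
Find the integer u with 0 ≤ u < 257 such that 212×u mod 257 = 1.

By the extended Euclidean algorithm:
257 = 1*212 + 45
212 = 4*45 + 32
45 = 1*32 + 13
32 = 2*13 + 6
13 = 2*6 + 1
6 = 6*1 + 0
gcd(212, 257) = 1, so the inverse exists.
Back-substitute for 1:
1 = 1*13 − 2*6
  = −2*32 + 5*13
  = 5*45 − 7*32
  = −7*212 + 33*45
  = 33*257 − 40*212
So 212⁻¹ ≡ −40 ≡ 217 (mod 257).

217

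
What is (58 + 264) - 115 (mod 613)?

58 + 264 = 322
322 - 115 = 207

207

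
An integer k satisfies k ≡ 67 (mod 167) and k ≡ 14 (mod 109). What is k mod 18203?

167⁻¹ mod 109: 167·47 ≡ 1 (mod 109), so 167⁻¹ ≡ 47.
k = 67 + 167·((14 − 67)·47 mod 109) = 67 + 167·16 = 2739.
Check: 2739 mod 167 = 67, 2739 mod 109 = 14. ✓

2739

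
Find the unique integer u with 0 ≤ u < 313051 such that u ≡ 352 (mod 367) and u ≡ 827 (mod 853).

278905

367⁻¹ mod 853: 367×86 ≡ 1 (mod 853), so 367⁻¹ ≡ 86.
u = 352 + 367×((827 − 352)×86 mod 853) = 352 + 367×759 = 278905.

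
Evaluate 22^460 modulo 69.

22^1 ≡ 22 (mod 69)
22^2 ≡ 22^2 = 484 ≡ 1 (mod 69)
22^4 ≡ 1^2 = 1 (mod 69)
22^8 ≡ 1^2 = 1 (mod 69)
22^16 ≡ 1^2 = 1 (mod 69)
22^32 ≡ 1^2 = 1 (mod 69)
22^64 ≡ 1^2 = 1 (mod 69)
22^128 ≡ 1^2 = 1 (mod 69)
22^256 ≡ 1^2 = 1 (mod 69)
22^460 = 22^256 × 22^128 × 22^64 × 22^8 × 22^4 ≡ 1 × 1 × 1 × 1 × 1 (mod 69).
Accumulate the product:
1 × 1 = 1
1 × 1 = 1
1 × 1 = 1
1 × 1 = 1

1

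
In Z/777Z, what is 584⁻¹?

By the extended Euclidean algorithm:
777 = 1×584 + 193
584 = 3×193 + 5
193 = 38×5 + 3
5 = 1×3 + 2
3 = 1×2 + 1
2 = 2×1 + 0
gcd(584, 777) = 1, so the inverse exists.
Bézout: 1 = 233×777 − 310×584.
So 584⁻¹ ≡ −310 ≡ 467 (mod 777).

467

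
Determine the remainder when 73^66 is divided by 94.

71

Using repeated squaring:
66 in binary is 1000010, i.e. 66 = 64 + 2.
73^1 ≡ 73 (mod 94)
73^2 ≡ 73^2 = 5329 ≡ 65 (mod 94)
73^4 ≡ 65^2 = 4225 ≡ 89 (mod 94)
73^8 ≡ 89^2 = 7921 ≡ 25 (mod 94)
73^16 ≡ 25^2 = 625 ≡ 61 (mod 94)
73^32 ≡ 61^2 = 3721 ≡ 55 (mod 94)
73^64 ≡ 55^2 = 3025 ≡ 17 (mod 94)
73^66 = 73^64 * 73^2 ≡ 17 * 65 (mod 94).
17 * 65 = 1105 ≡ 71 (mod 94).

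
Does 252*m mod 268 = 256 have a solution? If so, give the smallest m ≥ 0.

51

gcd(252, 268) = 4, and 4 | 256, so solutions exist.
Divide through by 4: 63*m ≡ 64 (mod 67).
63⁻¹ ≡ 50 (mod 67).
m ≡ 50*64 ≡ 51 (mod 67).
The smallest non-negative solution is m = 51.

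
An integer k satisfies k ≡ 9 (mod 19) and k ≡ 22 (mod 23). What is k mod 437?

19⁻¹ mod 23: 19*17 ≡ 1 (mod 23), so 19⁻¹ ≡ 17.
k = 9 + 19*((22 − 9)*17 mod 23) = 9 + 19*14 = 275.

275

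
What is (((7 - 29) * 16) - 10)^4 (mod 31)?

18

7 - 29 = -22 ≡ 9 (mod 31)
9 * 16 = 144 ≡ 20 (mod 31)
20 - 10 = 10
(10)^4 ≡ 18 (mod 31)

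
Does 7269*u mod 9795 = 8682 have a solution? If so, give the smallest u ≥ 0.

268

gcd(7269, 9795) = 3, and 3 | 8682, so solutions exist.
Divide through by 3: 2423*u ≡ 2894 (mod 3265).
2423⁻¹ ≡ 1997 (mod 3265).
u ≡ 1997*2894 ≡ 268 (mod 3265).
The smallest non-negative solution is u = 268.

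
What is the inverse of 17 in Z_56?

33

By the extended Euclidean algorithm:
56 = 3*17 + 5
17 = 3*5 + 2
5 = 2*2 + 1
2 = 2*1 + 0
gcd(17, 56) = 1, so the inverse exists.
Back-substitute for 1:
1 = 1*5 − 2*2
  = −2*17 + 7*5
  = 7*56 − 23*17
So 17⁻¹ ≡ −23 ≡ 33 (mod 56).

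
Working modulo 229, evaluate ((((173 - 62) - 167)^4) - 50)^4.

130

173 - 62 = 111
111 - 167 = -56 ≡ 173 (mod 229)
(173)^4 ≡ 91 (mod 229)
91 - 50 = 41
(41)^4 ≡ 130 (mod 229)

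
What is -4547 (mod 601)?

261

-4547 = -8×601 + 261, so -4547 ≡ 261 (mod 601).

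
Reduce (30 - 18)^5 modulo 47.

14

30 - 18 = 12
(12)^5 ≡ 14 (mod 47)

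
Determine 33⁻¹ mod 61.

37

61 = 1·33 + 28
33 = 1·28 + 5
28 = 5·5 + 3
5 = 1·3 + 2
3 = 1·2 + 1
2 = 2·1 + 0
gcd(33, 61) = 1, so the inverse exists.
Back-substitute for 1:
1 = 1·3 − 1·2
  = −1·5 + 2·3
  = 2·28 − 11·5
  = −11·33 + 13·28
  = 13·61 − 24·33
So 33⁻¹ ≡ −24 ≡ 37 (mod 61).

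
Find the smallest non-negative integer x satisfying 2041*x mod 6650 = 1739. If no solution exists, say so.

4129

gcd(2041, 6650) = 1, so a unique solution mod 6650 exists.
2041⁻¹ ≡ 5161 (mod 6650).
x ≡ 5161*1739 ≡ 4129 (mod 6650).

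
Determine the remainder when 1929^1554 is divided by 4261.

1554 in binary is 11000010010, i.e. 1554 = 1024 + 512 + 16 + 2.
1929^1 ≡ 1929 (mod 4261)
1929^2 ≡ 1929^2 = 3721041 ≡ 1188 (mod 4261)
1929^4 ≡ 1188^2 = 1411344 ≡ 953 (mod 4261)
1929^8 ≡ 953^2 = 908209 ≡ 616 (mod 4261)
1929^16 ≡ 616^2 = 379456 ≡ 227 (mod 4261)
1929^32 ≡ 227^2 = 51529 ≡ 397 (mod 4261)
1929^64 ≡ 397^2 = 157609 ≡ 4213 (mod 4261)
1929^128 ≡ 4213^2 = 17749369 ≡ 2304 (mod 4261)
1929^256 ≡ 2304^2 = 5308416 ≡ 3471 (mod 4261)
1929^512 ≡ 3471^2 = 12047841 ≡ 1994 (mod 4261)
1929^1024 ≡ 1994^2 = 3976036 ≡ 523 (mod 4261)
1929^1554 = 1929^1024 × 1929^512 × 1929^16 × 1929^2 ≡ 523 × 1994 × 227 × 1188 (mod 4261).
Accumulate the product:
523 × 1994 = 1042862 ≡ 3178
3178 × 227 = 721406 ≡ 1297
1297 × 1188 = 1540836 ≡ 2615

2615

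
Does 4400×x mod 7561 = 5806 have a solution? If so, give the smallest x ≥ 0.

gcd(4400, 7561) = 1, so a unique solution mod 7561 exists.
4400⁻¹ ≡ 2679 (mod 7561).
x ≡ 2679×5806 ≡ 1297 (mod 7561).

1297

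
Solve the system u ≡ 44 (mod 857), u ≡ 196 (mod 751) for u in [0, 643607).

256287

857⁻¹ mod 751: 857*333 ≡ 1 (mod 751), so 857⁻¹ ≡ 333.
u = 44 + 857*((196 − 44)*333 mod 751) = 44 + 857*299 = 256287.
Check: 256287 mod 857 = 44, 256287 mod 751 = 196. ✓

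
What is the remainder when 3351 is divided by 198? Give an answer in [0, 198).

183

3351 = 16×198 + 183, so 3351 ≡ 183 (mod 198).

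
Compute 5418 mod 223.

5418 = 24*223 + 66, so 5418 ≡ 66 (mod 223).

66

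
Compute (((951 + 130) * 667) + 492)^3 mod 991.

160

951 + 130 = 1081 ≡ 90 (mod 991)
90 * 667 = 60030 ≡ 570 (mod 991)
570 + 492 = 1062 ≡ 71 (mod 991)
(71)^3 ≡ 160 (mod 991)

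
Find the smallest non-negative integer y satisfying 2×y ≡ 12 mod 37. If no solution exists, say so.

6

gcd(2, 37) = 1, so a unique solution mod 37 exists.
2⁻¹ ≡ 19 (mod 37).
y ≡ 19×12 ≡ 6 (mod 37).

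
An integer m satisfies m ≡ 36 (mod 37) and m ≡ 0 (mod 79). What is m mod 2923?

1738

37⁻¹ mod 79: 37×47 ≡ 1 (mod 79), so 37⁻¹ ≡ 47.
m = 36 + 37×((0 − 36)×47 mod 79) = 36 + 37×46 = 1738.
Check: 1738 mod 37 = 36, 1738 mod 79 = 0. ✓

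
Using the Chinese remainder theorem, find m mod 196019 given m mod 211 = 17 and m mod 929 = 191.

122819

211⁻¹ mod 929: 211·612 ≡ 1 (mod 929), so 211⁻¹ ≡ 612.
m = 17 + 211·((191 − 17)·612 mod 929) = 17 + 211·582 = 122819.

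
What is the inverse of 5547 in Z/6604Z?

731

Run the extended Euclidean algorithm:
6604 = 1×5547 + 1057
5547 = 5×1057 + 262
1057 = 4×262 + 9
262 = 29×9 + 1
9 = 9×1 + 0
gcd(5547, 6604) = 1, so the inverse exists.
Bézout: 1 = −614×6604 + 731×5547.
So 5547⁻¹ ≡ 731 (mod 6604).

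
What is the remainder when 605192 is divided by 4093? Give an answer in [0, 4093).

3521

605192 = 147×4093 + 3521, so 605192 ≡ 3521 (mod 4093).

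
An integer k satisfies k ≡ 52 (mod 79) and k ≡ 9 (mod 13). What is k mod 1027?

79⁻¹ mod 13: 79·1 ≡ 1 (mod 13), so 79⁻¹ ≡ 1.
k = 52 + 79·((9 − 52)·1 mod 13) = 52 + 79·9 = 763.

763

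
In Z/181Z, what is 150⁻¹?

By the extended Euclidean algorithm:
181 = 1·150 + 31
150 = 4·31 + 26
31 = 1·26 + 5
26 = 5·5 + 1
5 = 5·1 + 0
gcd(150, 181) = 1, so the inverse exists.
Back-substitute for 1:
1 = 1·26 − 5·5
  = −5·31 + 6·26
  = 6·150 − 29·31
  = −29·181 + 35·150
So 150⁻¹ ≡ 35 (mod 181).

35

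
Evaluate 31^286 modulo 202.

5

Using repeated squaring:
31^1 ≡ 31 (mod 202)
31^2 ≡ 31^2 = 961 ≡ 153 (mod 202)
31^4 ≡ 153^2 = 23409 ≡ 179 (mod 202)
31^8 ≡ 179^2 = 32041 ≡ 125 (mod 202)
31^16 ≡ 125^2 = 15625 ≡ 71 (mod 202)
31^32 ≡ 71^2 = 5041 ≡ 193 (mod 202)
31^64 ≡ 193^2 = 37249 ≡ 81 (mod 202)
31^128 ≡ 81^2 = 6561 ≡ 97 (mod 202)
31^256 ≡ 97^2 = 9409 ≡ 117 (mod 202)
31^286 = 31^256 * 31^16 * 31^8 * 31^4 * 31^2 ≡ 117 * 71 * 125 * 179 * 153 (mod 202).
Accumulate the product:
117 * 71 = 8307 ≡ 25
25 * 125 = 3125 ≡ 95
95 * 179 = 17005 ≡ 37
37 * 153 = 5661 ≡ 5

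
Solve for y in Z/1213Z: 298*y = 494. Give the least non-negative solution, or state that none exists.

368

gcd(298, 1213) = 1, so a unique solution mod 1213 exists.
298⁻¹ ≡ 924 (mod 1213).
y ≡ 924*494 ≡ 368 (mod 1213).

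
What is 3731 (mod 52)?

39

3731 = 71*52 + 39, so 3731 ≡ 39 (mod 52).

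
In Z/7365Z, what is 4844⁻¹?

4724

By the extended Euclidean algorithm:
7365 = 1·4844 + 2521
4844 = 1·2521 + 2323
2521 = 1·2323 + 198
2323 = 11·198 + 145
198 = 1·145 + 53
145 = 2·53 + 39
53 = 1·39 + 14
39 = 2·14 + 11
14 = 1·11 + 3
11 = 3·3 + 2
3 = 1·2 + 1
2 = 2·1 + 0
gcd(4844, 7365) = 1, so the inverse exists.
Back-substitute for 1:
1 = 1·3 − 1·2
  = −1·11 + 4·3
  = 4·14 − 5·11
  = −5·39 + 14·14
  = 14·53 − 19·39
  = −19·145 + 52·53
  = 52·198 − 71·145
  = −71·2323 + 833·198
  = 833·2521 − 904·2323
  = −904·4844 + 1737·2521
  = 1737·7365 − 2641·4844
So 4844⁻¹ ≡ −2641 ≡ 4724 (mod 7365).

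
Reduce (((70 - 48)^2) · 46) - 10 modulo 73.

70 - 48 = 22
(22)^2 ≡ 46 (mod 73)
46 · 46 = 2116 ≡ 72 (mod 73)
72 - 10 = 62

62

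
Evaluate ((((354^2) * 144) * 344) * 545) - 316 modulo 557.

(354)^2 ≡ 548 (mod 557)
548 * 144 = 78912 ≡ 375 (mod 557)
375 * 344 = 129000 ≡ 333 (mod 557)
333 * 545 = 181485 ≡ 460 (mod 557)
460 - 316 = 144

144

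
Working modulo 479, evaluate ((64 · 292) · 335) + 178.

64 · 292 = 18688 ≡ 7 (mod 479)
7 · 335 = 2345 ≡ 429 (mod 479)
429 + 178 = 607 ≡ 128 (mod 479)

128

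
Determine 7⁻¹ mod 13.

Apply the Euclidean algorithm and back-substitute:
13 = 1×7 + 6
7 = 1×6 + 1
6 = 6×1 + 0
gcd(7, 13) = 1, so the inverse exists.
Back-substitute for 1:
1 = 1×7 − 1×6
  = −1×13 + 2×7
So 7⁻¹ ≡ 2 (mod 13).

2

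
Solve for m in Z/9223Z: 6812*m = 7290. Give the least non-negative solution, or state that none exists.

gcd(6812, 9223) = 1, so a unique solution mod 9223 exists.
6812⁻¹ ≡ 4491 (mod 9223).
m ≡ 4491*7290 ≡ 6963 (mod 9223).

6963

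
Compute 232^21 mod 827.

Compute successive squares:
232^1 ≡ 232 (mod 827)
232^2 ≡ 232^2 = 53824 ≡ 69 (mod 827)
232^4 ≡ 69^2 = 4761 ≡ 626 (mod 827)
232^8 ≡ 626^2 = 391876 ≡ 705 (mod 827)
232^16 ≡ 705^2 = 497025 ≡ 825 (mod 827)
232^21 = 232^16 * 232^4 * 232^1 ≡ 825 * 626 * 232 (mod 827).
Accumulate the product:
825 * 626 = 516450 ≡ 402
402 * 232 = 93264 ≡ 640

640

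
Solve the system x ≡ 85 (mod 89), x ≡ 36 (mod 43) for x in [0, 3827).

3734

89⁻¹ mod 43: 89×29 ≡ 1 (mod 43), so 89⁻¹ ≡ 29.
x = 85 + 89×((36 − 85)×29 mod 43) = 85 + 89×41 = 3734.
Check: 3734 mod 89 = 85, 3734 mod 43 = 36. ✓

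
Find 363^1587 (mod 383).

363^1 ≡ 363 (mod 383)
363^2 ≡ 363^2 = 131769 ≡ 17 (mod 383)
363^4 ≡ 17^2 = 289 (mod 383)
363^8 ≡ 289^2 = 83521 ≡ 27 (mod 383)
363^16 ≡ 27^2 = 729 ≡ 346 (mod 383)
363^32 ≡ 346^2 = 119716 ≡ 220 (mod 383)
363^64 ≡ 220^2 = 48400 ≡ 142 (mod 383)
363^128 ≡ 142^2 = 20164 ≡ 248 (mod 383)
363^256 ≡ 248^2 = 61504 ≡ 224 (mod 383)
363^512 ≡ 224^2 = 50176 ≡ 3 (mod 383)
363^1024 ≡ 3^2 = 9 (mod 383)
363^1587 = 363^1024 · 363^512 · 363^32 · 363^16 · 363^2 · 363^1 ≡ 9 · 3 · 220 · 346 · 17 · 363 (mod 383).
Accumulate the product:
9 · 3 = 27
27 · 220 = 5940 ≡ 195
195 · 346 = 67470 ≡ 62
62 · 17 = 1054 ≡ 288
288 · 363 = 104544 ≡ 368

368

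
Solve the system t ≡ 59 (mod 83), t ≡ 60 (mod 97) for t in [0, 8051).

7529

83⁻¹ mod 97: 83·90 ≡ 1 (mod 97), so 83⁻¹ ≡ 90.
t = 59 + 83·((60 − 59)·90 mod 97) = 59 + 83·90 = 7529.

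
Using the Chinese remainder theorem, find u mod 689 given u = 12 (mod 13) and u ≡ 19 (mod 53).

337

13⁻¹ mod 53: 13*49 ≡ 1 (mod 53), so 13⁻¹ ≡ 49.
u = 12 + 13*((19 − 12)*49 mod 53) = 12 + 13*25 = 337.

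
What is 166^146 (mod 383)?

303

By square-and-multiply:
146 in binary is 10010010, i.e. 146 = 128 + 16 + 2.
166^1 ≡ 166 (mod 383)
166^2 ≡ 166^2 = 27556 ≡ 363 (mod 383)
166^4 ≡ 363^2 = 131769 ≡ 17 (mod 383)
166^8 ≡ 17^2 = 289 (mod 383)
166^16 ≡ 289^2 = 83521 ≡ 27 (mod 383)
166^32 ≡ 27^2 = 729 ≡ 346 (mod 383)
166^64 ≡ 346^2 = 119716 ≡ 220 (mod 383)
166^128 ≡ 220^2 = 48400 ≡ 142 (mod 383)
166^146 = 166^128 · 166^16 · 166^2 ≡ 142 · 27 · 363 (mod 383).
Accumulate the product:
142 · 27 = 3834 ≡ 4
4 · 363 = 1452 ≡ 303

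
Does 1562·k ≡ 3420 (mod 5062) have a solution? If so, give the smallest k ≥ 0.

592

gcd(1562, 5062) = 2, and 2 | 3420, so solutions exist.
Divide through by 2: 781·k ≡ 1710 (mod 2531).
781⁻¹ ≡ 175 (mod 2531).
k ≡ 175·1710 ≡ 592 (mod 2531).
The smallest non-negative solution is k = 592.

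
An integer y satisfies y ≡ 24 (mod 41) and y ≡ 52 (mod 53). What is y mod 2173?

41⁻¹ mod 53: 41·22 ≡ 1 (mod 53), so 41⁻¹ ≡ 22.
y = 24 + 41·((52 − 24)·22 mod 53) = 24 + 41·33 = 1377.

1377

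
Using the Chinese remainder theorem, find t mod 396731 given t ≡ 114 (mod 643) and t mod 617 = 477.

176939

643⁻¹ mod 617: 643*356 ≡ 1 (mod 617), so 643⁻¹ ≡ 356.
t = 114 + 643*((477 − 114)*356 mod 617) = 114 + 643*275 = 176939.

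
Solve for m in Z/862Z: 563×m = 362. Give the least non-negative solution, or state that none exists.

166

gcd(563, 862) = 1, so a unique solution mod 862 exists.
563⁻¹ ≡ 591 (mod 862).
m ≡ 591×362 ≡ 166 (mod 862).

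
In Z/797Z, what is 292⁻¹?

565

Apply the Euclidean algorithm and back-substitute:
797 = 2*292 + 213
292 = 1*213 + 79
213 = 2*79 + 55
79 = 1*55 + 24
55 = 2*24 + 7
24 = 3*7 + 3
7 = 2*3 + 1
3 = 3*1 + 0
gcd(292, 797) = 1, so the inverse exists.
Back-substitute for 1:
1 = 1*7 − 2*3
  = −2*24 + 7*7
  = 7*55 − 16*24
  = −16*79 + 23*55
  = 23*213 − 62*79
  = −62*292 + 85*213
  = 85*797 − 232*292
So 292⁻¹ ≡ −232 ≡ 565 (mod 797).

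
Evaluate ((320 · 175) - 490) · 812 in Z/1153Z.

1044

320 · 175 = 56000 ≡ 656 (mod 1153)
656 - 490 = 166
166 · 812 = 134792 ≡ 1044 (mod 1153)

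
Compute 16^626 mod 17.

1

Compute successive squares:
626 in binary is 1001110010, i.e. 626 = 512 + 64 + 32 + 16 + 2.
16^1 ≡ 16 (mod 17)
16^2 ≡ 16^2 = 256 ≡ 1 (mod 17)
16^4 ≡ 1^2 = 1 (mod 17)
16^8 ≡ 1^2 = 1 (mod 17)
16^16 ≡ 1^2 = 1 (mod 17)
16^32 ≡ 1^2 = 1 (mod 17)
16^64 ≡ 1^2 = 1 (mod 17)
16^128 ≡ 1^2 = 1 (mod 17)
16^256 ≡ 1^2 = 1 (mod 17)
16^512 ≡ 1^2 = 1 (mod 17)
16^626 = 16^512 · 16^64 · 16^32 · 16^16 · 16^2 ≡ 1 · 1 · 1 · 1 · 1 (mod 17).
Accumulate the product:
1 · 1 = 1
1 · 1 = 1
1 · 1 = 1
1 · 1 = 1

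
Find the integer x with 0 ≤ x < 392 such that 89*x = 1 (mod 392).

185

By the extended Euclidean algorithm:
392 = 4*89 + 36
89 = 2*36 + 17
36 = 2*17 + 2
17 = 8*2 + 1
2 = 2*1 + 0
gcd(89, 392) = 1, so the inverse exists.
Bézout: 1 = −42*392 + 185*89.
So 89⁻¹ ≡ 185 (mod 392).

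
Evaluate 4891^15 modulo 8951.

2918

15 in binary is 1111, i.e. 15 = 8 + 4 + 2 + 1.
4891^1 ≡ 4891 (mod 8951)
4891^2 ≡ 4891^2 = 23921881 ≡ 4809 (mod 8951)
4891^4 ≡ 4809^2 = 23126481 ≡ 6048 (mod 8951)
4891^8 ≡ 6048^2 = 36578304 ≡ 4518 (mod 8951)
4891^15 = 4891^8 × 4891^4 × 4891^2 × 4891^1 ≡ 4518 × 6048 × 4809 × 4891 (mod 8951).
Accumulate the product:
4518 × 6048 = 27324864 ≡ 6412
6412 × 4809 = 30835308 ≡ 8064
8064 × 4891 = 39441024 ≡ 2918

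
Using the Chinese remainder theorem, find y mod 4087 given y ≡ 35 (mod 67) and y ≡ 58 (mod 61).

67⁻¹ mod 61: 67·51 ≡ 1 (mod 61), so 67⁻¹ ≡ 51.
y = 35 + 67·((58 − 35)·51 mod 61) = 35 + 67·14 = 973.

973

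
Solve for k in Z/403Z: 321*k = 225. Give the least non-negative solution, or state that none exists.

12

gcd(321, 403) = 1, so a unique solution mod 403 exists.
321⁻¹ ≡ 172 (mod 403).
k ≡ 172*225 ≡ 12 (mod 403).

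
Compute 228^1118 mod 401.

By square-and-multiply:
1118 in binary is 10001011110, i.e. 1118 = 1024 + 64 + 16 + 8 + 4 + 2.
228^1 ≡ 228 (mod 401)
228^2 ≡ 228^2 = 51984 ≡ 255 (mod 401)
228^4 ≡ 255^2 = 65025 ≡ 63 (mod 401)
228^8 ≡ 63^2 = 3969 ≡ 360 (mod 401)
228^16 ≡ 360^2 = 129600 ≡ 77 (mod 401)
228^32 ≡ 77^2 = 5929 ≡ 315 (mod 401)
228^64 ≡ 315^2 = 99225 ≡ 178 (mod 401)
228^128 ≡ 178^2 = 31684 ≡ 5 (mod 401)
228^256 ≡ 5^2 = 25 (mod 401)
228^512 ≡ 25^2 = 625 ≡ 224 (mod 401)
228^1024 ≡ 224^2 = 50176 ≡ 51 (mod 401)
228^1118 = 228^1024 · 228^64 · 228^16 · 228^8 · 228^4 · 228^2 ≡ 51 · 178 · 77 · 360 · 63 · 255 (mod 401).
Accumulate the product:
51 · 178 = 9078 ≡ 256
256 · 77 = 19712 ≡ 63
63 · 360 = 22680 ≡ 224
224 · 63 = 14112 ≡ 77
77 · 255 = 19635 ≡ 387

387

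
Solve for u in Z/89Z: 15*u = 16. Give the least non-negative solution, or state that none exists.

gcd(15, 89) = 1, so a unique solution mod 89 exists.
15⁻¹ ≡ 6 (mod 89).
u ≡ 6*16 ≡ 7 (mod 89).

7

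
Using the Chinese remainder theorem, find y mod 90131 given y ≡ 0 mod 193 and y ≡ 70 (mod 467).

34161

193⁻¹ mod 467: 193*196 ≡ 1 (mod 467), so 193⁻¹ ≡ 196.
y = 0 + 193*((70 − 0)*196 mod 467) = 0 + 193*177 = 34161.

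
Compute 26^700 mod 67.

Using repeated squaring:
26^1 ≡ 26 (mod 67)
26^2 ≡ 26^2 = 676 ≡ 6 (mod 67)
26^4 ≡ 6^2 = 36 (mod 67)
26^8 ≡ 36^2 = 1296 ≡ 23 (mod 67)
26^16 ≡ 23^2 = 529 ≡ 60 (mod 67)
26^32 ≡ 60^2 = 3600 ≡ 49 (mod 67)
26^64 ≡ 49^2 = 2401 ≡ 56 (mod 67)
26^128 ≡ 56^2 = 3136 ≡ 54 (mod 67)
26^256 ≡ 54^2 = 2916 ≡ 35 (mod 67)
26^512 ≡ 35^2 = 1225 ≡ 19 (mod 67)
26^700 = 26^512 × 26^128 × 26^32 × 26^16 × 26^8 × 26^4 ≡ 19 × 54 × 49 × 60 × 23 × 36 (mod 67).
Accumulate the product:
19 × 54 = 1026 ≡ 21
21 × 49 = 1029 ≡ 24
24 × 60 = 1440 ≡ 33
33 × 23 = 759 ≡ 22
22 × 36 = 792 ≡ 55

55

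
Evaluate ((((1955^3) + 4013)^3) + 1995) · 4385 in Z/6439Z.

(1955)^3 ≡ 5032 (mod 6439)
5032 + 4013 = 9045 ≡ 2606 (mod 6439)
(2606)^3 ≡ 2493 (mod 6439)
2493 + 1995 = 4488
4488 · 4385 = 19679880 ≡ 2296 (mod 6439)

2296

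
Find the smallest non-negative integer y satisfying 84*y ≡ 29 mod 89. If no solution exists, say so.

12

gcd(84, 89) = 1, so a unique solution mod 89 exists.
84⁻¹ ≡ 71 (mod 89).
y ≡ 71*29 ≡ 12 (mod 89).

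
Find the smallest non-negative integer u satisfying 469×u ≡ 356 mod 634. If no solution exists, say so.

gcd(469, 634) = 1, so a unique solution mod 634 exists.
469⁻¹ ≡ 73 (mod 634).
u ≡ 73×356 ≡ 628 (mod 634).

628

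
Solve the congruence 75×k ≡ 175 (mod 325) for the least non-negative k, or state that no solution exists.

11

gcd(75, 325) = 25, and 25 | 175, so solutions exist.
Divide through by 25: 3×k = 7 (mod 13).
3⁻¹ ≡ 9 (mod 13).
k ≡ 9×7 ≡ 11 (mod 13).
The smallest non-negative solution is k = 11.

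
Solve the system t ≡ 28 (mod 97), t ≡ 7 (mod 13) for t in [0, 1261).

97⁻¹ mod 13: 97·11 ≡ 1 (mod 13), so 97⁻¹ ≡ 11.
t = 28 + 97·((7 − 28)·11 mod 13) = 28 + 97·3 = 319.

319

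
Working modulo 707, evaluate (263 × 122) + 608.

263 × 122 = 32086 ≡ 271 (mod 707)
271 + 608 = 879 ≡ 172 (mod 707)

172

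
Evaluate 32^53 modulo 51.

2

32^1 ≡ 32 (mod 51)
32^2 ≡ 32^2 = 1024 ≡ 4 (mod 51)
32^4 ≡ 4^2 = 16 (mod 51)
32^8 ≡ 16^2 = 256 ≡ 1 (mod 51)
32^16 ≡ 1^2 = 1 (mod 51)
32^32 ≡ 1^2 = 1 (mod 51)
32^53 = 32^32 * 32^16 * 32^4 * 32^1 ≡ 1 * 1 * 16 * 32 (mod 51).
Accumulate the product:
1 * 1 = 1
1 * 16 = 16
16 * 32 = 512 ≡ 2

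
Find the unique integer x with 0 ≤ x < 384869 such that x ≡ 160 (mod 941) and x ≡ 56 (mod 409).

941⁻¹ mod 409: 941×276 ≡ 1 (mod 409), so 941⁻¹ ≡ 276.
x = 160 + 941×((56 − 160)×276 mod 409) = 160 + 941×335 = 315395.

315395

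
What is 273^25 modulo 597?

60

Using repeated squaring:
25 in binary is 11001, i.e. 25 = 16 + 8 + 1.
273^1 ≡ 273 (mod 597)
273^2 ≡ 273^2 = 74529 ≡ 501 (mod 597)
273^4 ≡ 501^2 = 251001 ≡ 261 (mod 597)
273^8 ≡ 261^2 = 68121 ≡ 63 (mod 597)
273^16 ≡ 63^2 = 3969 ≡ 387 (mod 597)
273^25 = 273^16 * 273^8 * 273^1 ≡ 387 * 63 * 273 (mod 597).
Accumulate the product:
387 * 63 = 24381 ≡ 501
501 * 273 = 136773 ≡ 60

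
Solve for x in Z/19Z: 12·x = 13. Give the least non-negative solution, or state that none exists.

9

gcd(12, 19) = 1, so a unique solution mod 19 exists.
12⁻¹ ≡ 8 (mod 19).
x ≡ 8·13 ≡ 9 (mod 19).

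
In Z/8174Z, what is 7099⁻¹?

5315

By the extended Euclidean algorithm:
8174 = 1*7099 + 1075
7099 = 6*1075 + 649
1075 = 1*649 + 426
649 = 1*426 + 223
426 = 1*223 + 203
223 = 1*203 + 20
203 = 10*20 + 3
20 = 6*3 + 2
3 = 1*2 + 1
2 = 2*1 + 0
gcd(7099, 8174) = 1, so the inverse exists.
Back-substitute for 1:
1 = 1*3 − 1*2
  = −1*20 + 7*3
  = 7*203 − 71*20
  = −71*223 + 78*203
  = 78*426 − 149*223
  = −149*649 + 227*426
  = 227*1075 − 376*649
  = −376*7099 + 2483*1075
  = 2483*8174 − 2859*7099
So 7099⁻¹ ≡ −2859 ≡ 5315 (mod 8174).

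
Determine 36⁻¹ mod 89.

By the extended Euclidean algorithm:
89 = 2·36 + 17
36 = 2·17 + 2
17 = 8·2 + 1
2 = 2·1 + 0
gcd(36, 89) = 1, so the inverse exists.
Bézout: 1 = 17·89 − 42·36.
So 36⁻¹ ≡ −42 ≡ 47 (mod 89).

47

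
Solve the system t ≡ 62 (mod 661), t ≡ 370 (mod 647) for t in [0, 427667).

14604

661⁻¹ mod 647: 661×416 ≡ 1 (mod 647), so 661⁻¹ ≡ 416.
t = 62 + 661×((370 − 62)×416 mod 647) = 62 + 661×22 = 14604.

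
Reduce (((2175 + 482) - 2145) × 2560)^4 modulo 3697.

2175 + 482 = 2657
2657 - 2145 = 512
512 × 2560 = 1310720 ≡ 1982 (mod 3697)
(1982)^4 ≡ 912 (mod 3697)

912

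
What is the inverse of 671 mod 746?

Apply the Euclidean algorithm and back-substitute:
746 = 1*671 + 75
671 = 8*75 + 71
75 = 1*71 + 4
71 = 17*4 + 3
4 = 1*3 + 1
3 = 3*1 + 0
gcd(671, 746) = 1, so the inverse exists.
Back-substitute for 1:
1 = 1*4 − 1*3
  = −1*71 + 18*4
  = 18*75 − 19*71
  = −19*671 + 170*75
  = 170*746 − 189*671
So 671⁻¹ ≡ −189 ≡ 557 (mod 746).

557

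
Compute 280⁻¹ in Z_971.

378

Apply the Euclidean algorithm and back-substitute:
971 = 3×280 + 131
280 = 2×131 + 18
131 = 7×18 + 5
18 = 3×5 + 3
5 = 1×3 + 2
3 = 1×2 + 1
2 = 2×1 + 0
gcd(280, 971) = 1, so the inverse exists.
Bézout: 1 = −109×971 + 378×280.
So 280⁻¹ ≡ 378 (mod 971).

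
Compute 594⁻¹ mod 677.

261

Apply the Euclidean algorithm and back-substitute:
677 = 1×594 + 83
594 = 7×83 + 13
83 = 6×13 + 5
13 = 2×5 + 3
5 = 1×3 + 2
3 = 1×2 + 1
2 = 2×1 + 0
gcd(594, 677) = 1, so the inverse exists.
Back-substitute for 1:
1 = 1×3 − 1×2
  = −1×5 + 2×3
  = 2×13 − 5×5
  = −5×83 + 32×13
  = 32×594 − 229×83
  = −229×677 + 261×594
So 594⁻¹ ≡ 261 (mod 677).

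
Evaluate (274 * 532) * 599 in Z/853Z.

274 * 532 = 145768 ≡ 758 (mod 853)
758 * 599 = 454042 ≡ 246 (mod 853)

246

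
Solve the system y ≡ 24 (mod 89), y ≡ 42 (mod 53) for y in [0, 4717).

2427

89⁻¹ mod 53: 89×28 ≡ 1 (mod 53), so 89⁻¹ ≡ 28.
y = 24 + 89×((42 − 24)×28 mod 53) = 24 + 89×27 = 2427.
Check: 2427 mod 89 = 24, 2427 mod 53 = 42. ✓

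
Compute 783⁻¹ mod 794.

Apply the Euclidean algorithm and back-substitute:
794 = 1·783 + 11
783 = 71·11 + 2
11 = 5·2 + 1
2 = 2·1 + 0
gcd(783, 794) = 1, so the inverse exists.
Bézout: 1 = 356·794 − 361·783.
So 783⁻¹ ≡ −361 ≡ 433 (mod 794).

433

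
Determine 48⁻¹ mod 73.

35

73 = 1·48 + 25
48 = 1·25 + 23
25 = 1·23 + 2
23 = 11·2 + 1
2 = 2·1 + 0
gcd(48, 73) = 1, so the inverse exists.
Back-substitute for 1:
1 = 1·23 − 11·2
  = −11·25 + 12·23
  = 12·48 − 23·25
  = −23·73 + 35·48
So 48⁻¹ ≡ 35 (mod 73).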